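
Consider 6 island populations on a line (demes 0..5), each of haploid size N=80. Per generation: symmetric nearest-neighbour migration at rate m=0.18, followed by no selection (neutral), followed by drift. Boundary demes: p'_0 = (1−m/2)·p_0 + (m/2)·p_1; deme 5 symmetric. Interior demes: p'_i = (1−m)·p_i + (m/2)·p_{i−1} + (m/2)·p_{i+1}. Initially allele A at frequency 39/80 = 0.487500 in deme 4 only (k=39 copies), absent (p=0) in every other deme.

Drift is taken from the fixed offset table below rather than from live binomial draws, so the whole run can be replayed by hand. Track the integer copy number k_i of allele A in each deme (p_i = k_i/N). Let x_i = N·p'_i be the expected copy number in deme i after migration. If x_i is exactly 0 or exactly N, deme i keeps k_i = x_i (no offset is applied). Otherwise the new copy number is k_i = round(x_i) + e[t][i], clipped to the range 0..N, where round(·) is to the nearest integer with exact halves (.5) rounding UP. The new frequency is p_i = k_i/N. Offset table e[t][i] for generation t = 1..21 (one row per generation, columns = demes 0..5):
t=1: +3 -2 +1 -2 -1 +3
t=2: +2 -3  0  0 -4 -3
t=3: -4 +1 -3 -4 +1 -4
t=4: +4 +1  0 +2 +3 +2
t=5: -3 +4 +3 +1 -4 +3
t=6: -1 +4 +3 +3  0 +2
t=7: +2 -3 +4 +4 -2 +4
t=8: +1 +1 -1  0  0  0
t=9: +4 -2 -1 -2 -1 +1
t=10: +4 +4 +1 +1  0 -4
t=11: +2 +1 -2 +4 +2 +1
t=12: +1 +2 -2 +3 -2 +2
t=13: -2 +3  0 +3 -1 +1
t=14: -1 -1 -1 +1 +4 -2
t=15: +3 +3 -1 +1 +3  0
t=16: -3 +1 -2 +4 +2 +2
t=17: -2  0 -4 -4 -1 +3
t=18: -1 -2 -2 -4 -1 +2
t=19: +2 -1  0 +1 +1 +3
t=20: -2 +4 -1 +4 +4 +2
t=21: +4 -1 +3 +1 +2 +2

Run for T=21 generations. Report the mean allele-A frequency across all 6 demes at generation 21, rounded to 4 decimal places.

0.2125

t=0: k=[0 0 0 0 39 0]
t=1: x=[0.0000 0.0000 0.0000 3.5100 31.9800 3.5100] k=[0 0 0 2 31 7]
t=2: x=[0.0000 0.0000 0.1800 4.4300 26.2300 9.1600] k=[0 0 0 4 22 6]
t=3: x=[0.0000 0.0000 0.3600 5.2600 18.9400 7.4400] k=[0 0 0 1 20 3]
t=4: x=[0.0000 0.0000 0.0900 2.6200 16.7600 4.5300] k=[0 0 0 5 20 7]
t=5: x=[0.0000 0.0000 0.4500 5.9000 17.4800 8.1700] k=[0 0 3 7 13 11]
t=6: x=[0.0000 0.2700 3.0900 7.1800 12.2800 11.1800] k=[0 4 6 10 12 13]
t=7: x=[0.3600 3.8200 6.1800 9.8200 11.9100 12.9100] k=[2 1 10 14 10 17]
t=8: x=[1.9100 1.9000 9.5500 13.2800 10.9900 16.3700] k=[3 3 9 13 11 16]
t=9: x=[3.0000 3.5400 8.8200 12.4600 11.6300 15.5500] k=[7 2 8 10 11 17]
t=10: x=[6.5500 2.9900 7.6400 9.9100 11.4500 16.4600] k=[11 7 9 11 11 12]
t=11: x=[10.6400 7.5400 9.0000 10.8200 11.0900 11.9100] k=[13 9 7 15 13 13]
t=12: x=[12.6400 9.1800 7.9000 14.1000 13.1800 13.0000] k=[14 11 6 17 11 15]
t=13: x=[13.7300 10.8200 7.4400 15.4700 11.9000 14.6400] k=[12 14 7 18 11 16]
t=14: x=[12.1800 13.1900 8.6200 16.3800 12.0800 15.5500] k=[11 12 8 17 16 14]
t=15: x=[11.0900 11.5500 9.1700 16.1000 15.9100 14.1800] k=[14 15 8 17 19 14]
t=16: x=[14.0900 14.2800 9.4400 16.3700 18.3700 14.4500] k=[11 15 7 20 20 16]
t=17: x=[11.3600 13.9200 8.8900 18.8300 19.6400 16.3600] k=[9 14 5 15 19 19]
t=18: x=[9.4500 12.7400 6.7100 14.4600 18.6400 19.0000] k=[8 11 5 10 18 21]
t=19: x=[8.2700 10.1900 5.9900 10.2700 17.5500 20.7300] k=[10 9 6 11 19 24]
t=20: x=[9.9100 8.8200 6.7200 11.2700 18.7300 23.5500] k=[8 13 6 15 23 26]
t=21: x=[8.4500 11.9200 7.4400 14.9100 22.5500 25.7300] k=[12 11 10 16 25 28]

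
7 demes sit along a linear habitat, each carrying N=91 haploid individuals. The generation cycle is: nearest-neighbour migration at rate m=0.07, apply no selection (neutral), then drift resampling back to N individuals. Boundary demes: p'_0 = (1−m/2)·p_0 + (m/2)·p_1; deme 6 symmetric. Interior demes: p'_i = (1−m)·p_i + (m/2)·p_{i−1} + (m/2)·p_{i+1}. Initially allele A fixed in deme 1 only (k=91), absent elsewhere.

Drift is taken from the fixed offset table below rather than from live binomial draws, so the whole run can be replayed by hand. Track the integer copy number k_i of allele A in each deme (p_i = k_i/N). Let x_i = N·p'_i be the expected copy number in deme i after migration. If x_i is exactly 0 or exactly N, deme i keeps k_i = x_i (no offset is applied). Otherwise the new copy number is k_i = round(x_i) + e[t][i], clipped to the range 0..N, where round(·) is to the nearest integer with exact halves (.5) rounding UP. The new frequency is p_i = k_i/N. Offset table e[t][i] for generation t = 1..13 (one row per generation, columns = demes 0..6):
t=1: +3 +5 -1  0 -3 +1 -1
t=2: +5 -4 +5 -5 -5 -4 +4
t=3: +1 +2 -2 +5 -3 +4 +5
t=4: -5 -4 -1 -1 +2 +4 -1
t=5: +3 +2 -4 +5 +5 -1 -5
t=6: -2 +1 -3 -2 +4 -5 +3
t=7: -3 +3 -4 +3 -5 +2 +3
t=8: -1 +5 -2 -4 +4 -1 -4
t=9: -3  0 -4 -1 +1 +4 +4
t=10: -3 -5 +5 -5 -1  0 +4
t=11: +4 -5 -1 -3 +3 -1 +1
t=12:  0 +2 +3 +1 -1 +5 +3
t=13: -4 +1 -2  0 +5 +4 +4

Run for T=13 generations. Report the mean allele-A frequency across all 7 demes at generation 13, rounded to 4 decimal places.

t=0: k=[0 91 0 0 0 0 0]
t=1: x=[3.1850 84.6300 3.1850 0.0000 0.0000 0.0000 0.0000] k=[6 90 2 0 0 0 0]
t=2: x=[8.9400 83.9800 5.0100 0.0700 0.0000 0.0000 0.0000] k=[14 80 10 0 0 0 0]
t=3: x=[16.3100 75.2400 12.1000 0.3500 0.0000 0.0000 0.0000] k=[17 77 10 5 0 0 0]
t=4: x=[19.1000 72.5550 12.1700 5.0000 0.1750 0.0000 0.0000] k=[14 69 11 4 2 0 0]
t=5: x=[15.9250 65.0450 12.7850 4.1750 2.0000 0.0700 0.0000] k=[19 67 9 9 7 0 0]
t=6: x=[20.6800 63.2900 11.0300 8.9300 6.8250 0.2450 0.0000] k=[19 64 8 7 11 0 0]
t=7: x=[20.5750 60.4650 9.9250 7.1750 10.4750 0.3850 0.0000] k=[18 63 6 10 5 2 0]
t=8: x=[19.5750 59.4300 8.1350 9.6850 5.0700 2.0350 0.0700] k=[19 64 6 6 9 1 0]
t=9: x=[20.5750 60.3950 8.0300 6.1050 8.6150 1.2450 0.0350] k=[18 60 4 5 10 5 4]
t=10: x=[19.4700 56.5700 5.9950 5.1400 9.6500 5.1400 4.0350] k=[16 52 11 0 9 5 8]
t=11: x=[17.2600 49.3050 12.0500 0.7000 8.5450 5.2450 7.8950] k=[21 44 11 0 12 4 9]
t=12: x=[21.8050 42.0400 11.7700 0.8050 11.3000 4.4550 8.8250] k=[22 44 15 2 10 9 12]
t=13: x=[22.7700 42.2150 15.5600 2.7350 9.6850 9.1400 11.8950] k=[19 43 14 3 15 13 16]

0.1931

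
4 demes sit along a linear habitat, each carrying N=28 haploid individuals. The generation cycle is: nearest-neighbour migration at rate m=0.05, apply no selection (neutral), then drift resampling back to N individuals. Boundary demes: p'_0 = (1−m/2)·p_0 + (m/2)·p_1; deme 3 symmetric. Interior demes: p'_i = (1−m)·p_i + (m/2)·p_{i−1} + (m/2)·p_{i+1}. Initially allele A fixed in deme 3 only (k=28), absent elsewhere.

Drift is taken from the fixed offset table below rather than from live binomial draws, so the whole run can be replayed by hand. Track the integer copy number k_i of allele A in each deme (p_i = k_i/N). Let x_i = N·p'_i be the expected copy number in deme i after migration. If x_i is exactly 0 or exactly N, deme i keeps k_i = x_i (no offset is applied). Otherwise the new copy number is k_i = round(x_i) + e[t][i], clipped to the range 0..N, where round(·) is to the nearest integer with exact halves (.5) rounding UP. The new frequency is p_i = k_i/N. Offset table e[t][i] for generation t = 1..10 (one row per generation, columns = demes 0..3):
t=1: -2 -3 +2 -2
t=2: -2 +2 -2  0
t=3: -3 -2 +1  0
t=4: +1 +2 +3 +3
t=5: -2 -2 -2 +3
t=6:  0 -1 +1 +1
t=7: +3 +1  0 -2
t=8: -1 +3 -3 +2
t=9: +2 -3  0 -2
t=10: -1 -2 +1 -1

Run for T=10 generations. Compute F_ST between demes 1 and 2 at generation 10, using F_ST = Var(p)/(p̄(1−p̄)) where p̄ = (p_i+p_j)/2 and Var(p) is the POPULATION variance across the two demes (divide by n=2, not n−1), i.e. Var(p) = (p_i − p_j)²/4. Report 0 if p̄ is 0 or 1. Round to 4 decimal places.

0.0980

t=0: k=[0 0 0 28]
t=1: x=[0.0000 0.0000 0.7000 27.3000] k=[0 0 3 25]
t=2: x=[0.0000 0.0750 3.4750 24.4500] k=[0 2 1 24]
t=3: x=[0.0500 1.9250 1.6000 23.4250] k=[0 0 3 23]
t=4: x=[0.0000 0.0750 3.4250 22.5000] k=[0 2 6 26]
t=5: x=[0.0500 2.0500 6.4000 25.5000] k=[0 0 4 28]
t=6: x=[0.0000 0.1000 4.5000 27.4000] k=[0 0 6 28]
t=7: x=[0.0000 0.1500 6.4000 27.4500] k=[0 1 6 25]
t=8: x=[0.0250 1.1000 6.3500 24.5250] k=[0 4 3 27]
t=9: x=[0.1000 3.8750 3.6250 26.4000] k=[2 1 4 24]
t=10: x=[1.9750 1.1000 4.4250 23.5000] k=[1 0 5 23]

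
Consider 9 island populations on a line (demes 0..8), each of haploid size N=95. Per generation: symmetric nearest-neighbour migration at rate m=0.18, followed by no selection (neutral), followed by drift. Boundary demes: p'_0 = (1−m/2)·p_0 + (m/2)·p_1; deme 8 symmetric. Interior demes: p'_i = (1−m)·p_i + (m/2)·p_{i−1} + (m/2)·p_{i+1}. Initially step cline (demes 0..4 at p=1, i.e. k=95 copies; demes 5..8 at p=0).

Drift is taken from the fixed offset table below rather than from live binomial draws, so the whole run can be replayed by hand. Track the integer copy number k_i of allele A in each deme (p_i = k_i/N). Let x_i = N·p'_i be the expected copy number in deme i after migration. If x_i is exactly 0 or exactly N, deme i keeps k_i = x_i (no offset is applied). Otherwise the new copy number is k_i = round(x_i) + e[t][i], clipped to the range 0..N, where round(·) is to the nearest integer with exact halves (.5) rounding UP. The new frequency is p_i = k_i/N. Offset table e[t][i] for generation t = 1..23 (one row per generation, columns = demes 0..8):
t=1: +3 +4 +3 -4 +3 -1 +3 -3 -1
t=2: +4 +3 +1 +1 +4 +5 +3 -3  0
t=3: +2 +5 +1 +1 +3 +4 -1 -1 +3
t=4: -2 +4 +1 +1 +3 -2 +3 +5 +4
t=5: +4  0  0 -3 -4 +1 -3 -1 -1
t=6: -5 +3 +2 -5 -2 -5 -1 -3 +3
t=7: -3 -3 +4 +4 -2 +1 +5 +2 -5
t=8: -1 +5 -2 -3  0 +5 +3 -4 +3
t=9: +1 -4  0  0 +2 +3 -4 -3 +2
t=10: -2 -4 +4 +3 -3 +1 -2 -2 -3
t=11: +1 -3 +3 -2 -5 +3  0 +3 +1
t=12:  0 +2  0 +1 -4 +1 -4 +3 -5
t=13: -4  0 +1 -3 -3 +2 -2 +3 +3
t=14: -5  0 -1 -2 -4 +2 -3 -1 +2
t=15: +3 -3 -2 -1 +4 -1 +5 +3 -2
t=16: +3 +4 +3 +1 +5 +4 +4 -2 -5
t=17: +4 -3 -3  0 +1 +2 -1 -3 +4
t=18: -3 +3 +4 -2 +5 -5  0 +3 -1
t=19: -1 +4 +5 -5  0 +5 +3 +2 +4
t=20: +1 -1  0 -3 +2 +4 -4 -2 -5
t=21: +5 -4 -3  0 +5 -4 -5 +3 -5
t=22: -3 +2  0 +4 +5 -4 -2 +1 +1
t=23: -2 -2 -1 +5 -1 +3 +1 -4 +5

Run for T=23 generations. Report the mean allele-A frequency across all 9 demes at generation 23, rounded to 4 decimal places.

0.5860

t=0: k=[95 95 95 95 95 0 0 0 0]
t=1: x=[95.0000 95.0000 95.0000 95.0000 86.4500 8.5500 0.0000 0.0000 0.0000] k=[95 95 95 95 89 8 0 0 0]
t=2: x=[95.0000 95.0000 95.0000 94.4600 82.2500 14.5700 0.7200 0.0000 0.0000] k=[95 95 95 95 86 20 4 0 0]
t=3: x=[95.0000 95.0000 95.0000 94.1900 80.8700 24.5000 5.0800 0.3600 0.0000] k=[95 95 95 95 84 29 4 0 0]
t=4: x=[95.0000 95.0000 95.0000 94.0100 80.0400 31.7000 5.8900 0.3600 0.0000] k=[95 95 95 95 83 30 9 5 0]
t=5: x=[95.0000 95.0000 95.0000 93.9200 79.3100 32.8800 10.5300 4.9100 0.4500] k=[95 95 95 91 75 34 8 4 0]
t=6: x=[95.0000 95.0000 94.6400 89.9200 72.7500 35.3500 9.9800 4.0000 0.3600] k=[95 95 95 85 71 30 9 1 3]
t=7: x=[95.0000 95.0000 94.1000 84.6400 68.5700 31.8000 10.1700 1.9000 2.8200] k=[95 95 95 89 67 33 15 4 0]
t=8: x=[95.0000 95.0000 94.4600 87.5600 65.9200 34.4400 15.6300 4.6300 0.3600] k=[95 95 92 85 66 39 19 1 3]
t=9: x=[95.0000 94.7300 91.6400 83.9200 65.2800 39.6300 19.1800 2.8000 2.8200] k=[95 91 92 84 67 43 15 0 5]
t=10: x=[94.6400 91.4500 91.1900 83.1900 66.3700 42.6400 16.1700 1.8000 4.5500] k=[93 87 95 86 63 44 14 0 2]
t=11: x=[92.4600 88.2600 93.4700 84.7400 63.3600 43.0100 15.4400 1.4400 1.8200] k=[93 85 95 83 58 46 15 4 3]
t=12: x=[92.2800 86.6200 93.0200 81.8300 59.1700 44.2900 16.8000 4.9000 3.0900] k=[92 89 93 83 55 45 13 8 0]
t=13: x=[91.7300 89.6300 91.7400 81.3800 56.6200 43.0200 15.4300 7.7300 0.7200] k=[88 90 93 78 54 45 13 11 4]
t=14: x=[88.1800 90.0900 91.3800 77.1900 55.3500 42.9300 15.7000 10.5500 4.6300] k=[83 90 90 75 51 45 13 10 7]
t=15: x=[83.6300 89.3700 88.6500 74.1900 52.6200 42.6600 15.6100 10.0000 7.2700] k=[87 86 87 73 57 42 21 13 5]
t=16: x=[86.9100 86.1800 85.6500 72.8200 57.0900 41.4600 22.1700 13.0000 5.7200] k=[90 90 89 74 62 45 26 11 1]
t=17: x=[90.0000 89.9100 87.7400 74.2700 61.5500 44.8200 26.3600 11.4500 1.9000] k=[94 87 85 74 63 47 25 8 6]
t=18: x=[93.3700 87.4500 84.1900 74.0000 62.5500 46.4600 25.4500 9.3500 6.1800] k=[90 90 88 72 68 41 25 12 5]
t=19: x=[90.0000 89.8200 86.7400 73.0800 65.9300 41.9900 25.2700 12.5400 5.6300] k=[89 94 92 68 66 47 28 15 10]
t=20: x=[89.4500 93.3700 90.0200 69.9800 64.4700 47.0000 28.5400 15.7200 10.4500] k=[90 92 90 67 66 51 25 14 5]
t=21: x=[90.1800 91.6400 88.1100 68.9800 64.7400 50.0100 26.3500 14.1800 5.8100] k=[95 88 85 69 70 46 21 17 1]
t=22: x=[94.3700 88.3600 83.8300 70.5300 67.7500 45.9100 22.8900 15.9200 2.4400] k=[91 90 84 75 73 42 21 17 3]
t=23: x=[90.9100 89.5500 83.7300 75.6300 70.3900 42.9000 22.5300 16.1000 4.2600] k=[89 88 83 81 69 46 24 12 9]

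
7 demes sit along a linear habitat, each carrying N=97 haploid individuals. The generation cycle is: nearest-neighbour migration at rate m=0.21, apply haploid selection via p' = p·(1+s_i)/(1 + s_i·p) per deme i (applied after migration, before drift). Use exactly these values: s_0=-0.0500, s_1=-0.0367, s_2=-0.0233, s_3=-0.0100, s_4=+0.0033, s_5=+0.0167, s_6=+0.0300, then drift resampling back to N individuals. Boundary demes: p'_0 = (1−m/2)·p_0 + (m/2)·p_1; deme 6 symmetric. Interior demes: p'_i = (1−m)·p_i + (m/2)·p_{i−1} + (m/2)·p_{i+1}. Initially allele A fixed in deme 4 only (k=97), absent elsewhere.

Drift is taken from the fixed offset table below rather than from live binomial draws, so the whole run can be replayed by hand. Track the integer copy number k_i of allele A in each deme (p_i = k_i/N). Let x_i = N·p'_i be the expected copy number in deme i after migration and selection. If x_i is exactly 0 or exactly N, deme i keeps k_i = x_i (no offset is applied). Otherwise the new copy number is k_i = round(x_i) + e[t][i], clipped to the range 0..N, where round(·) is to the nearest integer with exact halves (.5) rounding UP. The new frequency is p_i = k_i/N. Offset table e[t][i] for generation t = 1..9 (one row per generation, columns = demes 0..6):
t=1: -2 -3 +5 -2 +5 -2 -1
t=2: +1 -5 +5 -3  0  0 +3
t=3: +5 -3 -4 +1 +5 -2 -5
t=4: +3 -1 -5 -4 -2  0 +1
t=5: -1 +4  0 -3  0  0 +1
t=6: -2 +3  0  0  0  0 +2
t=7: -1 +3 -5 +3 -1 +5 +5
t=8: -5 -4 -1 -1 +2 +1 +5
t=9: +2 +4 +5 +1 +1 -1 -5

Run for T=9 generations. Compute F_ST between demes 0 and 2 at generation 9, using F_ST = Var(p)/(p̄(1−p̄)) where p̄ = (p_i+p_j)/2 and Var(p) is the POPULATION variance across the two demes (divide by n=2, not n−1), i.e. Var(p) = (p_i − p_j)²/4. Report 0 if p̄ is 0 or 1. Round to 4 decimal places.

t=0: k=[0 0 0 0 97 0 0]
t=1: x=[0.0000 0.0000 0.0000 10.0937 76.6830 10.3370 0.0000] k=[0 0 0 8 82 8 0]
t=2: x=[0.0000 0.0000 0.8206 14.8035 66.5289 15.1404 0.8650] k=[0 0 6 12 67 15 4]
t=3: x=[0.0000 0.6070 5.8687 17.0036 55.8431 19.5624 5.3012] k=[0 0 2 18 61 18 0]
t=4: x=[0.0000 0.2023 3.3920 20.6711 52.0495 20.8952 1.9456] k=[0 0 0 17 50 21 3]
t=5: x=[0.0000 0.0000 1.7442 18.5289 43.5691 22.4394 5.0291] k=[0 0 2 16 44 22 6]
t=6: x=[0.0000 0.2023 3.1865 17.3265 38.8267 22.9186 7.8917] k=[0 3 3 17 39 23 10]
t=7: x=[0.2993 2.5891 4.3705 17.6941 35.0837 23.6096 11.6649] k=[0 6 0 21 34 29 17]
t=8: x=[0.5987 4.5742 2.7708 20.0000 32.1808 28.5979 18.7022] k=[0 1 2 19 34 30 24]
t=9: x=[0.0998 0.9637 3.5974 18.6382 32.0757 30.1329 25.1771] k=[2 5 9 20 33 29 20]

0.0243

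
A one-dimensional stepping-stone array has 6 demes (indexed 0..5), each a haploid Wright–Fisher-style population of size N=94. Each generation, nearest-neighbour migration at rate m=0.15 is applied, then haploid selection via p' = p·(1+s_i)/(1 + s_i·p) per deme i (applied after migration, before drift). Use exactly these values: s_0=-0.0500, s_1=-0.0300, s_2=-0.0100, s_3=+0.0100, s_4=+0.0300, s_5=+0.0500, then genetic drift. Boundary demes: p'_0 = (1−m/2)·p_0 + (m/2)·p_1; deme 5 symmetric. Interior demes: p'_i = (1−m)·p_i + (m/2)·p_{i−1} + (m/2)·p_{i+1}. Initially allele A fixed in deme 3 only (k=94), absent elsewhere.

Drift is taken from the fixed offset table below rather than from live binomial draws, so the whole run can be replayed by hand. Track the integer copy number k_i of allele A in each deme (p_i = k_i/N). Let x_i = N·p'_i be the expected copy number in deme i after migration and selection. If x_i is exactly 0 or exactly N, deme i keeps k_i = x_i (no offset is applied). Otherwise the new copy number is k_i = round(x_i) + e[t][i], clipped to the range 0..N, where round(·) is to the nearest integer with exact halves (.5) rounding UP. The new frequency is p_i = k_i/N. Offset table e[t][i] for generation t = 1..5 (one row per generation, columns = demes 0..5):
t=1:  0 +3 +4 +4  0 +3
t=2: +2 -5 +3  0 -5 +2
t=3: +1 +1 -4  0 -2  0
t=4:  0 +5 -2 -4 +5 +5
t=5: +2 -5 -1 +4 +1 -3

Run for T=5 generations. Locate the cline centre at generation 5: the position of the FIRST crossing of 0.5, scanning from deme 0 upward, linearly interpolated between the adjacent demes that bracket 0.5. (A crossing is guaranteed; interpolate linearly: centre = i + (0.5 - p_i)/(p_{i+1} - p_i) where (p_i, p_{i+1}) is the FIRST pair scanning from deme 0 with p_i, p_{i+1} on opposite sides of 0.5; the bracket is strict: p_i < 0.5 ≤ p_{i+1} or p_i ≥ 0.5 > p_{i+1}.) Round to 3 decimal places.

t=0: k=[0 0 0 94 0 0]
t=1: x=[0.0000 0.0000 6.9847 80.0188 7.2452 0.0000] k=[0 0 11 84 7 0]
t=2: x=[0.0000 0.8005 15.5193 72.9132 12.5684 0.5511] k=[0 0 19 73 8 3]
t=3: x=[0.0000 1.3829 21.4581 64.2776 12.8238 3.5374] k=[0 2 17 64 11 4]
t=4: x=[0.1425 2.8885 19.2457 56.7241 14.8152 4.7398] k=[0 8 17 53 20 10]
t=5: x=[0.5702 7.8530 18.8729 48.0587 22.2227 11.2233] k=[3 3 18 52 23 8]

2.853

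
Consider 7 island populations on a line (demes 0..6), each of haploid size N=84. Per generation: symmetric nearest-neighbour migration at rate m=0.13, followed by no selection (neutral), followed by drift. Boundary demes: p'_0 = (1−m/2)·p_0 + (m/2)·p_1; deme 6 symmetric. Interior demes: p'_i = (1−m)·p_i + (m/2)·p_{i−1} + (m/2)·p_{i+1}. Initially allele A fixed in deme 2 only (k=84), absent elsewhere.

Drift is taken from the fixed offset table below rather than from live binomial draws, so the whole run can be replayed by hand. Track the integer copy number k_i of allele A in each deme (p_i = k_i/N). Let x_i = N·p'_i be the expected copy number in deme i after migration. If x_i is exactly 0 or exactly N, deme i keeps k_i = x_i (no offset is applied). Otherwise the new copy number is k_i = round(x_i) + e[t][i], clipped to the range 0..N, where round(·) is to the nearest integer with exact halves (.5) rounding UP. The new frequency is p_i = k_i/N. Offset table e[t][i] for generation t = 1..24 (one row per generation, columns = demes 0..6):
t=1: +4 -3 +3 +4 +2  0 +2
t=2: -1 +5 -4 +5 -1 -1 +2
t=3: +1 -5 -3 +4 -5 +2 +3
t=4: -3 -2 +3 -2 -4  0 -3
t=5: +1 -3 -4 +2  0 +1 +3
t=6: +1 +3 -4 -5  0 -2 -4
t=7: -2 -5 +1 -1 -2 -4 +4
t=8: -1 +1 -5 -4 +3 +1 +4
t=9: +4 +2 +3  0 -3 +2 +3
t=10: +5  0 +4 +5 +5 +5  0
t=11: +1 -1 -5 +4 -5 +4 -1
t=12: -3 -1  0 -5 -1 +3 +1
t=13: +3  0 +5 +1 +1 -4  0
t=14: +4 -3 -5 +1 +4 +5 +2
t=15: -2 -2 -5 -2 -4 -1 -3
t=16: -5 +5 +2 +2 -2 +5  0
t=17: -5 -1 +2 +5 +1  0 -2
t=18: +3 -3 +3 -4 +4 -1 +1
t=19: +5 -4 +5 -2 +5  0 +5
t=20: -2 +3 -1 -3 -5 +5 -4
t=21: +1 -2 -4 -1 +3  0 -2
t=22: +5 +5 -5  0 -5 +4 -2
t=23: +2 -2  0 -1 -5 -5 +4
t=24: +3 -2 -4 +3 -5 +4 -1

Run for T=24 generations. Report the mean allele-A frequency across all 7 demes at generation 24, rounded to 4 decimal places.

0.1531

t=0: k=[0 0 84 0 0 0 0]
t=1: x=[0.0000 5.4600 73.0800 5.4600 0.0000 0.0000 0.0000] k=[0 2 76 9 0 0 0]
t=2: x=[0.1300 6.6800 66.8350 12.7700 0.5850 0.0000 0.0000] k=[0 12 63 18 0 0 0]
t=3: x=[0.7800 14.5350 56.7600 19.7550 1.1700 0.0000 0.0000] k=[2 10 54 24 0 0 0]
t=4: x=[2.5200 12.3400 49.1900 24.3900 1.5600 0.0000 0.0000] k=[0 10 52 22 0 0 0]
t=5: x=[0.6500 12.0800 47.3200 22.5200 1.4300 0.0000 0.0000] k=[2 9 43 25 1 0 0]
t=6: x=[2.4550 10.7550 39.6200 24.6100 2.4950 0.0650 0.0000] k=[3 14 36 20 2 0 0]
t=7: x=[3.7150 14.7150 33.5300 19.8700 3.0400 0.1300 0.0000] k=[2 10 35 19 1 0 0]
t=8: x=[2.5200 11.1050 32.3350 18.8700 2.1050 0.0650 0.0000] k=[2 12 27 15 5 1 0]
t=9: x=[2.6500 12.3250 25.2450 15.1300 5.3900 1.1950 0.0650] k=[7 14 28 15 2 3 3]
t=10: x=[7.4550 14.4550 26.2450 15.0000 2.9100 2.9350 3.0000] k=[12 14 30 20 8 8 3]
t=11: x=[12.1300 14.9100 28.3100 19.8700 8.7800 7.6750 3.3250] k=[13 14 23 24 4 12 2]
t=12: x=[13.0650 14.5200 22.4800 22.6350 5.8200 10.8300 2.6500] k=[10 14 22 18 5 14 4]
t=13: x=[10.2600 14.2600 21.2200 17.4150 6.4300 12.7650 4.6500] k=[13 14 26 18 7 9 5]
t=14: x=[13.0650 14.7150 24.7000 17.8050 7.8450 8.6100 5.2600] k=[17 12 20 19 12 14 7]
t=15: x=[16.6750 12.8450 19.4150 18.6100 12.5850 13.4150 7.4550] k=[15 11 14 17 9 12 4]
t=16: x=[14.7400 11.4550 14.0000 16.2850 9.7150 11.2850 4.5200] k=[10 16 16 18 8 16 5]
t=17: x=[10.3900 15.6100 16.1300 17.2200 9.1700 14.7650 5.7150] k=[5 15 18 22 10 15 4]
t=18: x=[5.6500 14.5450 18.0650 20.9600 11.1050 13.9600 4.7150] k=[9 12 21 17 15 13 6]
t=19: x=[9.1950 12.3900 20.1550 17.1300 15.0000 12.6750 6.4550] k=[14 8 25 15 20 13 11]
t=20: x=[13.6100 9.4950 23.2450 15.9750 19.2200 13.3250 11.1300] k=[12 12 22 13 14 18 7]
t=21: x=[12.0000 12.6500 20.7650 13.6500 14.1950 17.0250 7.7150] k=[13 11 17 13 17 17 6]
t=22: x=[12.8700 11.5200 16.3500 13.5200 16.7400 16.2850 6.7150] k=[18 17 11 14 12 20 5]
t=23: x=[17.9350 16.6750 11.5850 13.6750 12.6500 18.5050 5.9750] k=[20 15 12 13 8 14 10]
t=24: x=[19.6750 15.1300 12.2600 12.6100 8.7150 13.3500 10.2600] k=[23 13 8 16 4 17 9]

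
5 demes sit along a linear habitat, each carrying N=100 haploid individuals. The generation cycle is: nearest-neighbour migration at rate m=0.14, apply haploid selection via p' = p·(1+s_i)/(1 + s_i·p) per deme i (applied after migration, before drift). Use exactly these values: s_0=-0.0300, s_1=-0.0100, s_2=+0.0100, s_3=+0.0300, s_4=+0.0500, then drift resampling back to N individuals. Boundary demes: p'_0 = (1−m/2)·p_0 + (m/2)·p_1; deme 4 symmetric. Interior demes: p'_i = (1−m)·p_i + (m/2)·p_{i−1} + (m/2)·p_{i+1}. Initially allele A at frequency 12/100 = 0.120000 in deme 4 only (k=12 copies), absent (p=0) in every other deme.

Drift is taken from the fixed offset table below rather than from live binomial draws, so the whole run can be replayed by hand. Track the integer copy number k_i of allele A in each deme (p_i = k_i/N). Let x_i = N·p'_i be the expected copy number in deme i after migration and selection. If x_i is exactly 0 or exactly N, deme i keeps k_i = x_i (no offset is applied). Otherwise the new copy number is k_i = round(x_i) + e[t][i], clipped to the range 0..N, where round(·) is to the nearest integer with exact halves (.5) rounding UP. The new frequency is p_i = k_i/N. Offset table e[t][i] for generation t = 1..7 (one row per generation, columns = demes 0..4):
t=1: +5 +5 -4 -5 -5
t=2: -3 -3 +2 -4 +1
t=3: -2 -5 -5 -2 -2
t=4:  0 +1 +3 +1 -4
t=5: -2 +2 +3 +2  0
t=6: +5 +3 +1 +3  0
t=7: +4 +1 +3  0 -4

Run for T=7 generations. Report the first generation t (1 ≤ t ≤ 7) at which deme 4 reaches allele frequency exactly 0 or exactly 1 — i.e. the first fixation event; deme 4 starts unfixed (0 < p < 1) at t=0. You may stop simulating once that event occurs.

t=0: k=[0 0 0 0 12]
t=1: x=[0.0000 0.0000 0.0000 0.8650 11.6530] k=[0 0 0 0 7]
t=2: x=[0.0000 0.0000 0.0000 0.5046 6.8133] k=[0 0 0 0 8]
t=3: x=[0.0000 0.0000 0.0000 0.5767 7.7830] k=[0 0 0 0 6]
t=4: x=[0.0000 0.0000 0.0000 0.4325 5.8427] k=[0 0 0 1 2]
t=5: x=[0.0000 0.0000 0.0707 1.0297 2.0245] k=[0 0 3 3 2]
t=6: x=[0.0000 0.2079 2.8171 3.0152 2.1713] k=[0 3 4 6 2]
t=7: x=[0.2037 2.8322 4.1090 5.7378 2.3913] k=[4 4 7 6 0]

7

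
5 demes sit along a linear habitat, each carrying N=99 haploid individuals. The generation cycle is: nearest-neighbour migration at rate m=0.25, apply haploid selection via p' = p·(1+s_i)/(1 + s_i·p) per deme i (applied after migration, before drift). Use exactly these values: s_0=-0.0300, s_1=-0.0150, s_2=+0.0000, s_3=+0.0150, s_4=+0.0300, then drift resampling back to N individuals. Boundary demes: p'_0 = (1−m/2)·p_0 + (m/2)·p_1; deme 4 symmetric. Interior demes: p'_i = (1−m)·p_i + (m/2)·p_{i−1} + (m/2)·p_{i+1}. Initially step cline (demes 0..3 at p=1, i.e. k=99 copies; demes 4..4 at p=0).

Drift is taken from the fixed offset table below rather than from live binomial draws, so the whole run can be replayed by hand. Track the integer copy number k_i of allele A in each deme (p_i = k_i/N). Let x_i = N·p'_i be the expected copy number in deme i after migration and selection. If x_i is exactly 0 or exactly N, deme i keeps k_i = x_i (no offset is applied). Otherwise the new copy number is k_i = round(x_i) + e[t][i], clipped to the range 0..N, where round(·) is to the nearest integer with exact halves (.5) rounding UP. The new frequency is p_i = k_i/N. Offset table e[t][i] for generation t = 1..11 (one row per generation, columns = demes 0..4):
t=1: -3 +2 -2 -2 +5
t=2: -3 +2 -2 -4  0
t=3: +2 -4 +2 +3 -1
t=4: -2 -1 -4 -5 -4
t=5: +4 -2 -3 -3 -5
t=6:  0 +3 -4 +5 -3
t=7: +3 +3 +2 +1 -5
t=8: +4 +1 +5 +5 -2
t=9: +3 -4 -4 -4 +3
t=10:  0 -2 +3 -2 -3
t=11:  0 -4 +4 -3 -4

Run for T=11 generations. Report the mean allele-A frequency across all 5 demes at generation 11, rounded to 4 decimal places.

0.7515

t=0: k=[99 99 99 99 0]
t=1: x=[99.0000 99.0000 99.0000 86.7853 12.6986] k=[99 99 99 85 18]
t=2: x=[99.0000 99.0000 97.2500 78.6170 26.9508] k=[99 99 95 75 27]
t=3: x=[99.0000 98.4924 93.0000 71.7947 33.6535] k=[99 94 95 75 33]
t=4: x=[98.3558 94.6881 92.3750 72.5397 38.9461] k=[96 94 88 68 35]
t=5: x=[95.6529 93.4210 86.2500 66.6998 39.8266] k=[99 91 83 64 35]
t=6: x=[97.9694 90.8882 81.6250 63.0914 39.3235] k=[98 94 78 68 36]
t=7: x=[97.4543 92.4076 78.7500 65.5804 40.7066] k=[99 95 81 67 36]
t=8: x=[98.4846 93.6744 81.0000 65.2072 40.5809] k=[99 95 86 70 39]
t=9: x=[98.4846 94.3079 85.1250 68.4404 43.5948] k=[99 90 81 64 47]
t=10: x=[97.8406 89.8756 80.0000 64.3361 49.8566] k=[98 88 83 62 47]
t=11: x=[96.6820 88.4838 81.0000 63.0914 49.6065] k=[97 84 85 60 46]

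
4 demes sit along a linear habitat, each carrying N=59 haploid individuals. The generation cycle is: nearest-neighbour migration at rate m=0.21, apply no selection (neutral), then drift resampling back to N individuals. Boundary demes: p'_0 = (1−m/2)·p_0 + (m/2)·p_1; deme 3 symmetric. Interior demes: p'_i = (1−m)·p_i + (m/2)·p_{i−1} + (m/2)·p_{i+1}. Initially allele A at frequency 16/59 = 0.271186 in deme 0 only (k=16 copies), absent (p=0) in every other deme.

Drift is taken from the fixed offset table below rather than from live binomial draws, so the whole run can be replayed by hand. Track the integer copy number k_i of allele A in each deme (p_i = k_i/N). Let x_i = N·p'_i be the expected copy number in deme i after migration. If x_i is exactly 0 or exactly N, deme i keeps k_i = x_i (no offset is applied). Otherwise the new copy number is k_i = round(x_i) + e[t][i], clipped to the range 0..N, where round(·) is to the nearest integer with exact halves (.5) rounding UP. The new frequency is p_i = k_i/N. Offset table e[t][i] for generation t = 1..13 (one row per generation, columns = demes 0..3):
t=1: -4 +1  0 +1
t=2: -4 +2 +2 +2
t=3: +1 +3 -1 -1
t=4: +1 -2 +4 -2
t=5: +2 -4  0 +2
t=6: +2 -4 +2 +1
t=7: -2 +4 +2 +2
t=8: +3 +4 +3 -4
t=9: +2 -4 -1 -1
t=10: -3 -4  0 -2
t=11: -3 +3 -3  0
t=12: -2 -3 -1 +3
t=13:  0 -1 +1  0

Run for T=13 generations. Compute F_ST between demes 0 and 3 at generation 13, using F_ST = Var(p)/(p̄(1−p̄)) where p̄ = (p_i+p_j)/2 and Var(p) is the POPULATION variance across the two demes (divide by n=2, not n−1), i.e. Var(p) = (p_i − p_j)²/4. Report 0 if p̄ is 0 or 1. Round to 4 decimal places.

t=0: k=[16 0 0 0]
t=1: x=[14.3200 1.6800 0.0000 0.0000] k=[10 3 0 0]
t=2: x=[9.2650 3.4200 0.3150 0.0000] k=[5 5 2 0]
t=3: x=[5.0000 4.6850 2.1050 0.2100] k=[6 8 1 0]
t=4: x=[6.2100 7.0550 1.6300 0.1050] k=[7 5 6 0]
t=5: x=[6.7900 5.3150 5.2650 0.6300] k=[9 1 5 3]
t=6: x=[8.1600 2.2600 4.3700 3.2100] k=[10 0 6 4]
t=7: x=[8.9500 1.6800 5.1600 4.2100] k=[7 6 7 6]
t=8: x=[6.8950 6.2100 6.7900 6.1050] k=[10 10 10 2]
t=9: x=[10.0000 10.0000 9.1600 2.8400] k=[12 6 8 2]
t=10: x=[11.3700 6.8400 7.1600 2.6300] k=[8 3 7 1]
t=11: x=[7.4750 3.9450 5.9500 1.6300] k=[4 7 3 2]
t=12: x=[4.3150 6.2650 3.3150 2.1050] k=[2 3 2 5]
t=13: x=[2.1050 2.7900 2.4200 4.6850] k=[2 2 3 5]

0.0116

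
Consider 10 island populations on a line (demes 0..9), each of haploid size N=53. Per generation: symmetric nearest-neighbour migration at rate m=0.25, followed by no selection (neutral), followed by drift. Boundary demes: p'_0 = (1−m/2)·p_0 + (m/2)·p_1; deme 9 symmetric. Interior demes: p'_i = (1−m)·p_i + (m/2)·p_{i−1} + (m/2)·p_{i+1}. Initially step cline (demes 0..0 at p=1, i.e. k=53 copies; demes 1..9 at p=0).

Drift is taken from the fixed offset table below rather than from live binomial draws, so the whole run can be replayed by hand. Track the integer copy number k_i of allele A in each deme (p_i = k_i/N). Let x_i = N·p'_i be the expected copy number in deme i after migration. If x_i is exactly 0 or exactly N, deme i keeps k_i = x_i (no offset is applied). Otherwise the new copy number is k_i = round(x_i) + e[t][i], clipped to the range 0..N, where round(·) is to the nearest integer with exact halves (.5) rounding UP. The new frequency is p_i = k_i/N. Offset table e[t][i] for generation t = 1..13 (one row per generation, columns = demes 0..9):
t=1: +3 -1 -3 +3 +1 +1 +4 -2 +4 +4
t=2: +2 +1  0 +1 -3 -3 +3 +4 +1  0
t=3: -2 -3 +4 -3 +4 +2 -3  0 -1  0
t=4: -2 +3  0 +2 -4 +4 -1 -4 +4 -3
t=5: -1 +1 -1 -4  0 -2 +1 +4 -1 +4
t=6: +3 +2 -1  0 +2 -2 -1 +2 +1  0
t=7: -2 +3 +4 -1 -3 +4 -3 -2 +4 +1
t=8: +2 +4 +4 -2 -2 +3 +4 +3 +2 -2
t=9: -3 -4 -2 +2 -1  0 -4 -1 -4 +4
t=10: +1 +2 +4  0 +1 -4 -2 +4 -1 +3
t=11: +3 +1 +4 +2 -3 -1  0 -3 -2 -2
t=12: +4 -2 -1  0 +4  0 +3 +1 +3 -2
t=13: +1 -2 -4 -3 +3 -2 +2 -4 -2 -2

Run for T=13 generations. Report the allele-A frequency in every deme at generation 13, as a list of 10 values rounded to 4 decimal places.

t=0: k=[53 0 0 0 0 0 0 0 0 0]
t=1: x=[46.3750 6.6250 0.0000 0.0000 0.0000 0.0000 0.0000 0.0000 0.0000 0.0000] k=[49 6 0 0 0 0 0 0 0 0]
t=2: x=[43.6250 10.6250 0.7500 0.0000 0.0000 0.0000 0.0000 0.0000 0.0000 0.0000] k=[46 12 1 0 0 0 0 0 0 0]
t=3: x=[41.7500 14.8750 2.2500 0.1250 0.0000 0.0000 0.0000 0.0000 0.0000 0.0000] k=[40 12 6 0 0 0 0 0 0 0]
t=4: x=[36.5000 14.7500 6.0000 0.7500 0.0000 0.0000 0.0000 0.0000 0.0000 0.0000] k=[35 18 6 3 0 0 0 0 0 0]
t=5: x=[32.8750 18.6250 7.1250 3.0000 0.3750 0.0000 0.0000 0.0000 0.0000 0.0000] k=[32 20 6 0 0 0 0 0 0 0]
t=6: x=[30.5000 19.7500 7.0000 0.7500 0.0000 0.0000 0.0000 0.0000 0.0000 0.0000] k=[34 22 6 1 0 0 0 0 0 0]
t=7: x=[32.5000 21.5000 7.3750 1.5000 0.1250 0.0000 0.0000 0.0000 0.0000 0.0000] k=[31 25 11 1 0 0 0 0 0 0]
t=8: x=[30.2500 24.0000 11.5000 2.1250 0.1250 0.0000 0.0000 0.0000 0.0000 0.0000] k=[32 28 16 0 0 0 0 0 0 0]
t=9: x=[31.5000 27.0000 15.5000 2.0000 0.0000 0.0000 0.0000 0.0000 0.0000 0.0000] k=[29 23 14 4 0 0 0 0 0 0]
t=10: x=[28.2500 22.6250 13.8750 4.7500 0.5000 0.0000 0.0000 0.0000 0.0000 0.0000] k=[29 25 18 5 2 0 0 0 0 0]
t=11: x=[28.5000 24.6250 17.2500 6.2500 2.1250 0.2500 0.0000 0.0000 0.0000 0.0000] k=[32 26 21 8 0 0 0 0 0 0]
t=12: x=[31.2500 26.1250 20.0000 8.6250 1.0000 0.0000 0.0000 0.0000 0.0000 0.0000] k=[35 24 19 9 5 0 0 0 0 0]
t=13: x=[33.6250 24.7500 18.3750 9.7500 4.8750 0.6250 0.0000 0.0000 0.0000 0.0000] k=[35 23 14 7 8 0 0 0 0 0]

[0.6604, 0.4340, 0.2642, 0.1321, 0.1509, 0.0000, 0.0000, 0.0000, 0.0000, 0.0000]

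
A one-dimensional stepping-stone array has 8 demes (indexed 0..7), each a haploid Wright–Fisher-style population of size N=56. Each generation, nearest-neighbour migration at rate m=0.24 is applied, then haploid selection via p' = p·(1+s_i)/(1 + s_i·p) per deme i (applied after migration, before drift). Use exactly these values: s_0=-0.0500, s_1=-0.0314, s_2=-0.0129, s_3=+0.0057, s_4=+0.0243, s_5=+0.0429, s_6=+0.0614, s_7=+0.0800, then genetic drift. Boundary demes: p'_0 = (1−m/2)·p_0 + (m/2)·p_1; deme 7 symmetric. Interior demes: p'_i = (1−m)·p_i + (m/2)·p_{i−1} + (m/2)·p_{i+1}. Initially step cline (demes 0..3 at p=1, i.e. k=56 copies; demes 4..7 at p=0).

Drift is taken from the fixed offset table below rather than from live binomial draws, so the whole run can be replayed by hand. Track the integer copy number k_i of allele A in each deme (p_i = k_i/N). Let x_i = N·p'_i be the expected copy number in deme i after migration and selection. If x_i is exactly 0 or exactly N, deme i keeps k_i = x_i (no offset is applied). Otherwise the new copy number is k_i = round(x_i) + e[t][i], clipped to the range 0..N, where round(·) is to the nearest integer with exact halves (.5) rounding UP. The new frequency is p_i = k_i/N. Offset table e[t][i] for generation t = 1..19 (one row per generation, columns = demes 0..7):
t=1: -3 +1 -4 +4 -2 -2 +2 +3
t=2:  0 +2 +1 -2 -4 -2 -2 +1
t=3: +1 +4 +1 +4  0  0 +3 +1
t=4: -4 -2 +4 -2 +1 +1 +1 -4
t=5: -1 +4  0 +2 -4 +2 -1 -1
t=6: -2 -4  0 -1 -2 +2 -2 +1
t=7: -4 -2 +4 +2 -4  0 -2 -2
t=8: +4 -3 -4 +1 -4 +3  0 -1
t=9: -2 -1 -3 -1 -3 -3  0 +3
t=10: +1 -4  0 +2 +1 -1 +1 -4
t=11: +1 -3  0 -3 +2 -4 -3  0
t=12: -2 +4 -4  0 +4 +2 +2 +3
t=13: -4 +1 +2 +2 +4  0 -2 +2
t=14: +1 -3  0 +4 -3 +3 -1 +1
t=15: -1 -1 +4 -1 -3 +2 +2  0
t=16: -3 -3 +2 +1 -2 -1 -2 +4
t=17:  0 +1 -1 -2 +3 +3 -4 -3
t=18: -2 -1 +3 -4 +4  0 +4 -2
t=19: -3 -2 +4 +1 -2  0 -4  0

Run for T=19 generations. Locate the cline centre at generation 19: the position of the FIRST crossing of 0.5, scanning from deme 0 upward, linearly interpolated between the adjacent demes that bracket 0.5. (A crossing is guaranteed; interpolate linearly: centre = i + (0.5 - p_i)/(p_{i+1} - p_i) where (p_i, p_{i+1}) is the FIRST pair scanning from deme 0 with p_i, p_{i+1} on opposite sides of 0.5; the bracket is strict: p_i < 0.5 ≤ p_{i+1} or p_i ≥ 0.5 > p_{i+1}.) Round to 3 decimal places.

t=0: k=[56 56 56 56 0 0 0 0]
t=1: x=[56.0000 56.0000 56.0000 49.3135 6.8633 0.0000 0.0000 0.0000] k=[56 56 56 53 5 0 0 0]
t=2: x=[56.0000 56.0000 55.6353 47.6405 10.3612 0.6255 0.0000 0.0000] k=[56 56 56 46 6 0 0 0]
t=3: x=[56.0000 56.0000 54.7847 42.4584 10.2800 0.7505 0.0000 0.0000] k=[56 56 56 46 10 1 0 0]
t=4: x=[56.0000 56.0000 54.7847 42.9370 13.4843 2.0410 0.1274 0.0000] k=[56 56 56 41 14 3 1 0]
t=5: x=[56.0000 56.0000 54.1772 39.6259 16.1950 4.2418 1.1873 0.1296] k=[56 56 54 42 12 6 0 0]
t=6: x=[56.0000 55.7523 52.7606 39.9053 15.1438 6.2288 0.7636 0.0000] k=[56 52 53 39 13 8 0 0]
t=7: x=[55.4950 52.4967 51.1427 37.6302 15.7908 7.9214 1.0179 0.0000] k=[51 50 55 40 12 8 0 0]
t=8: x=[50.6363 50.5654 52.5583 38.5084 15.1438 7.7977 1.0179 0.0000] k=[55 48 49 40 11 11 1 0]
t=9: x=[54.0665 48.7613 47.7087 37.6702 14.7393 10.1443 2.2027 0.1296] k=[52 48 45 37 12 7 2 3]
t=10: x=[51.3040 47.9015 44.2801 35.0346 14.6583 7.2614 2.8784 3.0977] k=[52 44 44 37 16 6 4 0]
t=11: x=[50.8032 44.6745 43.0311 35.3941 17.6085 7.2201 3.9745 0.5180] k=[52 42 43 32 20 3 1 1]
t=12: x=[50.5529 43.0043 41.4204 31.9580 19.7055 4.9876 1.3143 1.0785] k=[49 47 37 32 24 7 3 4]
t=13: x=[48.4305 45.7761 37.4392 31.7182 23.2458 8.8691 3.8060 4.1673] k=[44 47 39 34 27 9 2 6]
t=14: x=[43.8800 45.4087 39.2077 33.8362 26.0141 10.6783 3.5111 5.9150] k=[45 42 39 38 23 14 3 7]
t=15: x=[44.1684 41.6623 39.0871 36.3925 24.0489 14.2006 5.0680 6.9766] k=[43 41 43 35 21 16 7 7]
t=16: x=[42.2345 41.1342 41.6619 34.3555 22.4019 15.9956 8.5008 7.4851] k=[39 38 44 35 20 15 7 11]
t=17: x=[38.2643 38.4580 42.0645 34.3555 21.5172 15.0987 8.8761 11.1934] k=[38 39 41 32 25 18 5 8]
t=18: x=[37.4900 38.7414 39.5294 32.3177 25.3327 17.7859 7.2896 8.1621] k=[35 38 43 28 29 18 11 6]
t=19: x=[34.6871 37.8509 40.4546 29.9992 27.8961 19.0038 11.7849 7.0614] k=[32 36 44 31 26 19 8 7]

3.600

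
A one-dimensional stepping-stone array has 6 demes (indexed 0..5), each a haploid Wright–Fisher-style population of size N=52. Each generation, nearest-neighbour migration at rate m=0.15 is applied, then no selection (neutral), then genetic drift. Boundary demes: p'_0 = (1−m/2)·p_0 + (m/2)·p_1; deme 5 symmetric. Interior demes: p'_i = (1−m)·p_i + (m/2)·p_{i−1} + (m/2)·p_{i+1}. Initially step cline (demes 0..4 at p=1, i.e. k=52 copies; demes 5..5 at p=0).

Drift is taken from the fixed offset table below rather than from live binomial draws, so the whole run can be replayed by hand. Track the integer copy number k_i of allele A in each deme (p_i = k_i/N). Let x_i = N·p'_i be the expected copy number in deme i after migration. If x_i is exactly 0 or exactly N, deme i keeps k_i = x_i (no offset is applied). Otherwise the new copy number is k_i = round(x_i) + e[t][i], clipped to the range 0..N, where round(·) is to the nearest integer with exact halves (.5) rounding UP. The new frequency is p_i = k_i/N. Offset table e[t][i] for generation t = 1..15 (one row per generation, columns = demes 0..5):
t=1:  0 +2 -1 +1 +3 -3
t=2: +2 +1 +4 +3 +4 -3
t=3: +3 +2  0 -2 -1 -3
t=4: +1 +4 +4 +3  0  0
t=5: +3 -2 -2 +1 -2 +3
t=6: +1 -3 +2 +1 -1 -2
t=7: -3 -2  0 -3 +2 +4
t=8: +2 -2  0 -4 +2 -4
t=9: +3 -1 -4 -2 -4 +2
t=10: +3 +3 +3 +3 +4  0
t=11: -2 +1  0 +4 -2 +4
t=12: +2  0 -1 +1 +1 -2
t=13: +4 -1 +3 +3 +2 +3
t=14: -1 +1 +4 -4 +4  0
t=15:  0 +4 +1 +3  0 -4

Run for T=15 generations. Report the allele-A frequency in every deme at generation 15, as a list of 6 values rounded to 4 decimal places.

t=0: k=[52 52 52 52 52 0]
t=1: x=[52.0000 52.0000 52.0000 52.0000 48.1000 3.9000] k=[52 52 52 52 51 1]
t=2: x=[52.0000 52.0000 52.0000 51.9250 47.3250 4.7500] k=[52 52 52 52 51 2]
t=3: x=[52.0000 52.0000 52.0000 51.9250 47.4000 5.6750] k=[52 52 52 50 46 3]
t=4: x=[52.0000 52.0000 51.8500 49.8500 43.0750 6.2250] k=[52 52 52 52 43 6]
t=5: x=[52.0000 52.0000 52.0000 51.3250 40.9000 8.7750] k=[52 52 52 52 39 12]
t=6: x=[52.0000 52.0000 52.0000 51.0250 37.9500 14.0250] k=[52 52 52 52 37 12]
t=7: x=[52.0000 52.0000 52.0000 50.8750 36.2500 13.8750] k=[52 52 52 48 38 18]
t=8: x=[52.0000 52.0000 51.7000 47.5500 37.2500 19.5000] k=[52 52 52 44 39 16]
t=9: x=[52.0000 52.0000 51.4000 44.2250 37.6500 17.7250] k=[52 52 47 42 34 20]
t=10: x=[52.0000 51.6250 47.0000 41.7750 33.5500 21.0500] k=[52 52 50 45 38 21]
t=11: x=[52.0000 51.8500 49.7750 44.8500 37.2500 22.2750] k=[52 52 50 49 35 26]
t=12: x=[52.0000 51.8500 50.0750 48.0250 35.3750 26.6750] k=[52 52 49 49 36 25]
t=13: x=[52.0000 51.7750 49.2250 48.0250 36.1500 25.8250] k=[52 51 52 51 38 29]
t=14: x=[51.9250 51.1500 51.8500 50.1000 38.3000 29.6750] k=[51 52 52 46 42 30]
t=15: x=[51.0750 51.9250 51.5500 46.1500 41.4000 30.9000] k=[51 52 52 49 41 27]

[0.9808, 1.0000, 1.0000, 0.9423, 0.7885, 0.5192]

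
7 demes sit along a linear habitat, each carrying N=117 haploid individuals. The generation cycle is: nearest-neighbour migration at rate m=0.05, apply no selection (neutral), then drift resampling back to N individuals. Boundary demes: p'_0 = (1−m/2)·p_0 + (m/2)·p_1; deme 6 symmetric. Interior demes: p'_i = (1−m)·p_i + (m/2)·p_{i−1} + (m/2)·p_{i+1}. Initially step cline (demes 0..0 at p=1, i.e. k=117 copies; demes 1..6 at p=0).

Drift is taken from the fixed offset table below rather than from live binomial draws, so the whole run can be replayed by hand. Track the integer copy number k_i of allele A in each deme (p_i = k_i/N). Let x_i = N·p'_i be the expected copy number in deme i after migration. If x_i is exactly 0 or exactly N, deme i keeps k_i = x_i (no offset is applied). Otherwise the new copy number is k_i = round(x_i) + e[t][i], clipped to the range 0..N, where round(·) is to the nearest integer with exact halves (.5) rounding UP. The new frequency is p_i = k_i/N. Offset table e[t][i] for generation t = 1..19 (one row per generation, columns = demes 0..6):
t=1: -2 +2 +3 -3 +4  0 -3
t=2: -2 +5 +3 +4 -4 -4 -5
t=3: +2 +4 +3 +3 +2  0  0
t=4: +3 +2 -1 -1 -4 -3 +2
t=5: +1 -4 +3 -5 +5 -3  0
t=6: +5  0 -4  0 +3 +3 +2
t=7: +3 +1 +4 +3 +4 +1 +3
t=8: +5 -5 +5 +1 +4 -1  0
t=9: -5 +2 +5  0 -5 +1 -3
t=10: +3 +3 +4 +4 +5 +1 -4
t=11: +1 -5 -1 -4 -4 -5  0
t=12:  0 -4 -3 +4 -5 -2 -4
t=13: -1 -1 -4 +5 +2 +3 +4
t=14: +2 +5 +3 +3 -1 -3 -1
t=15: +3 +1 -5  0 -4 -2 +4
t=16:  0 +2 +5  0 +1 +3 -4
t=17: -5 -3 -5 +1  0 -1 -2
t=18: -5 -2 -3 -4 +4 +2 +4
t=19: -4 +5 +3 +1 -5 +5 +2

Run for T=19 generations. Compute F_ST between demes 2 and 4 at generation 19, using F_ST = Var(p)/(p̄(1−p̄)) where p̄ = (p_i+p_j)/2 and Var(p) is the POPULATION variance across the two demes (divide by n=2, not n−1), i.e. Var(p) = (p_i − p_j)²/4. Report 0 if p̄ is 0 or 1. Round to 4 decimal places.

t=0: k=[117 0 0 0 0 0 0]
t=1: x=[114.0750 2.9250 0.0000 0.0000 0.0000 0.0000 0.0000] k=[112 5 0 0 0 0 0]
t=2: x=[109.3250 7.5500 0.1250 0.0000 0.0000 0.0000 0.0000] k=[107 13 3 0 0 0 0]
t=3: x=[104.6500 15.1000 3.1750 0.0750 0.0000 0.0000 0.0000] k=[107 19 6 3 0 0 0]
t=4: x=[104.8000 20.8750 6.2500 3.0000 0.0750 0.0000 0.0000] k=[108 23 5 2 0 0 0]
t=5: x=[105.8750 24.6750 5.3750 2.0250 0.0500 0.0000 0.0000] k=[107 21 8 0 5 0 0]
t=6: x=[104.8500 22.8250 8.1250 0.3250 4.7500 0.1250 0.0000] k=[110 23 4 0 8 3 0]
t=7: x=[107.8250 24.7000 4.3750 0.3000 7.6750 3.0500 0.0750] k=[111 26 8 3 12 4 3]
t=8: x=[108.8750 27.6750 8.3250 3.3500 11.5750 4.1750 3.0250] k=[114 23 13 4 16 3 3]
t=9: x=[111.7250 25.0250 13.0250 4.5250 15.3750 3.3250 3.0000] k=[107 27 18 5 10 4 0]
t=10: x=[105.0000 28.7750 17.9000 5.4500 9.7250 4.0500 0.1000] k=[108 32 22 9 15 5 0]
t=11: x=[106.1000 33.6500 21.9250 9.4750 14.6000 5.1250 0.1250] k=[107 29 21 5 11 0 0]
t=12: x=[105.0500 30.7500 20.8000 5.5500 10.5750 0.2750 0.0000] k=[105 27 18 10 6 0 0]
t=13: x=[103.0500 28.7250 18.0250 10.1000 5.9500 0.1500 0.0000] k=[102 28 14 15 8 3 0]
t=14: x=[100.1500 29.5000 14.3750 14.8000 8.0500 3.0500 0.0750] k=[102 35 17 18 7 0 0]
t=15: x=[100.3250 36.2250 17.4750 17.7000 7.1000 0.1750 0.0000] k=[103 37 12 18 3 0 0]
t=16: x=[101.3500 38.0250 12.7750 17.4750 3.3000 0.0750 0.0000] k=[101 40 18 17 4 3 0]
t=17: x=[99.4750 40.9750 18.5250 16.7000 4.3000 2.9500 0.0750] k=[94 38 14 18 4 2 0]
t=18: x=[92.6000 38.8000 14.7000 17.5500 4.3000 2.0000 0.0500] k=[88 37 12 14 8 4 4]
t=19: x=[86.7250 37.6500 12.6750 13.8000 8.0500 4.1000 4.0000] k=[83 43 16 15 3 9 6]

0.0414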